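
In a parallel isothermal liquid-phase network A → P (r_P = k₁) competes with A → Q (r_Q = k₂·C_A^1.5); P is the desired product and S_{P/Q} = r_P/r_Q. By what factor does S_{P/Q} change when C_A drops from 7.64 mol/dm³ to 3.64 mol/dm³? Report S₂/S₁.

3.04

S_{P/Q} = (k₁/k₂)·C_A^-1.5, so S₂/S₁ = (C_{A,2}/C_{A,1})^-1.5.
= (3.64/7.64)^(-1.5) = (0.4764)^(-1.5) = 3.04.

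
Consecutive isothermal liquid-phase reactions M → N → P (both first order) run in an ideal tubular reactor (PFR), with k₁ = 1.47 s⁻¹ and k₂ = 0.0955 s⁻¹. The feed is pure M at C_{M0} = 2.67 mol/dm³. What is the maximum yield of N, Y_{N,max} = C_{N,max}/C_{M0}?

0.827

For a first-order series the maximum intermediate yield is C_{N,max}/C_{M0} = (k₁/k₂)^[k₂/(k₂−k₁)].
= (1.47/0.0955)^(0.0955/(0.0955−1.47)) = (15.39)^(-0.06948) = 0.8270.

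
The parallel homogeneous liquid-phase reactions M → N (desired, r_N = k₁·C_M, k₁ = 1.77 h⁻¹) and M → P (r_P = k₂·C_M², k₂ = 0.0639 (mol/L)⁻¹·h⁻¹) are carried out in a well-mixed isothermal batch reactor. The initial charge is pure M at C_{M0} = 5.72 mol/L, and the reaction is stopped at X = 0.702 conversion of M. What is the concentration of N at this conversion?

C_M = C_{M0}(1−X) = 1.705 mol/L.
Along a PFR/batch, dC_N/dC_M = −r_N/(r_N+r_P) = −k₁/(k₁+k₂·C_M).
Integrating from C_{M0} to C_M: C_N = (1.77/0.0639)·ln[(1.77+0.0639·5.72)/(1.77+0.0639·1.70)] = 27.70·ln(2.136/1.879) = 3.546 mol/L.

3.55 mol/L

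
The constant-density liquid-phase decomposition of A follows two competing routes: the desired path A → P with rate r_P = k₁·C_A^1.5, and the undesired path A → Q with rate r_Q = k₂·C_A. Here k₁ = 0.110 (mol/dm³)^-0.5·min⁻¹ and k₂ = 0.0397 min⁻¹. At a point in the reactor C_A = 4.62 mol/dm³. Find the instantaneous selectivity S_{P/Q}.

S_{P/Q} = r_P/r_Q = (k₁·C_A^1.5)/(k₂·C_A) = (k₁/k₂)·C_A^0.5.
= (0.110×4.620^1.5) / (0.0397×4.620) = 1.092/0.1834 = 5.96.
Since the desired path is higher order in A, keeping C_A high (PFR or concentrated feed) favours P.

5.96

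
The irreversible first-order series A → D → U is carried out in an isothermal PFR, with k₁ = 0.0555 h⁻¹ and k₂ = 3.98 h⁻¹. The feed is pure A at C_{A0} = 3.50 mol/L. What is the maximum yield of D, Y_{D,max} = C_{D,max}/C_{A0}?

At the optimum, C_{D,max}/C_{A0} = (k₁/k₂)^[k₂/(k₂−k₁)].
= (0.0555/3.98)^(3.98/(3.98−0.0555)) = (0.01394)^(1.014) = 0.01313.

0.0131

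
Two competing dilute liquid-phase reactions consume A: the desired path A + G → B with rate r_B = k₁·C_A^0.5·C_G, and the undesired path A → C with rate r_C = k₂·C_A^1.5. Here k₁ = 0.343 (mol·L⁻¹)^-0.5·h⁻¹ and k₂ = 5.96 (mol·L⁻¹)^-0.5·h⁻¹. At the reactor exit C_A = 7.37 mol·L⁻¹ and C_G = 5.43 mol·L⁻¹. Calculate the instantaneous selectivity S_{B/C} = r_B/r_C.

0.0424

S_{B/C} = r_B/r_C = (k₁·C_A^0.5·C_G)/(k₂·C_A^1.5) = (k₁/k₂)·C_A⁻¹·C_G.
= (0.343×7.370^0.5×5.430) / (5.96×7.370^1.5) = 5.056/119.2 = 0.0424.
The undesired path is higher order in A, so low C_A (CSTR or dilute feed) favours B.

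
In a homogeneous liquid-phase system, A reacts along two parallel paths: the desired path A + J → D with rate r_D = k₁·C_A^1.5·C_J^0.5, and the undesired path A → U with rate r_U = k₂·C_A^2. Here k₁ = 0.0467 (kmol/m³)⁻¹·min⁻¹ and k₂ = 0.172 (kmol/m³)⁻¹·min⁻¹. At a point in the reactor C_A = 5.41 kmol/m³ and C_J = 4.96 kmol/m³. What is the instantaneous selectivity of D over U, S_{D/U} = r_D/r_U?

0.260

S_{D/U} = r_D/r_U = (k₁·C_A^1.5·C_J^0.5)/(k₂·C_A^2) = (k₁/k₂)·C_A^-0.5·C_J^0.5.
= (0.0467×5.410^1.5×4.960^0.5) / (0.172×5.410^2) = 1.309/5.034 = 0.260.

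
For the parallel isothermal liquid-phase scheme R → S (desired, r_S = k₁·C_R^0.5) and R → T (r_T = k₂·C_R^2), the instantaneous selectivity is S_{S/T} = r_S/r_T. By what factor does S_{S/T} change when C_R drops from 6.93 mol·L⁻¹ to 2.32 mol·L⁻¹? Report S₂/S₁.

S_{S/T} = (k₁/k₂)·C_R^-1.5, so S₂/S₁ = (C_{R,2}/C_{R,1})^-1.5.
= (2.32/6.93)^(-1.5) = (0.3348)^(-1.5) = 5.16.
Selectivity toward S rises as C_R falls — low-concentration operation is favoured.

5.16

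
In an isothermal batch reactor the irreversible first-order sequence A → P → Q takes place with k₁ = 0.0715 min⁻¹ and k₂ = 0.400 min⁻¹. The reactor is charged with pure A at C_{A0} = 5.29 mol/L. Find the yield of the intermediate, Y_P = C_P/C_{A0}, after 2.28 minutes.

0.0975

Solving the coupled first-order balances gives C_P(t) = [k₁/(k₂−k₁)]·C_{A0}·(e^(−k₁t) − e^(−k₂t)).
e^(−k₁t) = e^(−0.0715×2.28) = e^(−0.1630) = 0.8496; e^(−k₂t) = e^(−0.9120) = 0.4017.
C_P = 0.0715×5.29/(0.400−0.0715) × (0.8496−0.4017) = 1.151×0.4479 = 0.5157 mol/L.
Y_P = C_P/C_{A0} = 0.5157/5.29 = 0.0975.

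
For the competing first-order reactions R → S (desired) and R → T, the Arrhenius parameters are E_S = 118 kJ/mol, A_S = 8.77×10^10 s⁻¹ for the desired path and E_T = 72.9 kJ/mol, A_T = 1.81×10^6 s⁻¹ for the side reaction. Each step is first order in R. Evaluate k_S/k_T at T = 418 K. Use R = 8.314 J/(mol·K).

Since both paths have the same order in R, the concentration cancels and S_{S/T} = k_S/k_T = (A_S/A_T)·exp[(E_T−E_S)/(RT)].
(E_T−E_S)/(RT) = (72.9−118)×10³/(8.314×418) = -45100/3475 = -12.98.
k_S/k_T = (8.77×10^10/1.81×10^6)·exp(-12.98) = 48453 × 2.312×10^-6 = 0.112.

0.112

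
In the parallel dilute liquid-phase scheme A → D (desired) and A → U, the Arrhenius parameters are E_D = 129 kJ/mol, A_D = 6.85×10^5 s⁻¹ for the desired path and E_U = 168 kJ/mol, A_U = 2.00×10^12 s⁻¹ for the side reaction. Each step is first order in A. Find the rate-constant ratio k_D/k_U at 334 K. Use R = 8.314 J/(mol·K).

With equal orders, S_{D/U} = k_D/k_U = (A_D/A_U)·exp[(E_U−E_D)/(RT)].
(E_U−E_D)/(RT) = (168−129)×10³/(8.314×334) = 39000/2777 = 14.04.
k_D/k_U = (6.85×10^5/2.00×10^12)·exp(14.04) = 3.425×10^-7 × 1.257×10^6 = 0.431.

0.431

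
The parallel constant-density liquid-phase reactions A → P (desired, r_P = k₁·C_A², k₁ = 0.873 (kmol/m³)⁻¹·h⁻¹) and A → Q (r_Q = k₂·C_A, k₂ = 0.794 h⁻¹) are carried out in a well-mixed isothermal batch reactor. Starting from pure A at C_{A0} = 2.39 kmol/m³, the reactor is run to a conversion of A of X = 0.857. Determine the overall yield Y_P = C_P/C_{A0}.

0.488

C_A = C_{A0}(1−X) = 0.3418 kmol/m³.
Along a PFR/batch, dC_Q/dC_A = −r_Q/(r_P+r_Q) = −k₂/(k₂+k₁·C_A).
Integrating from C_{A0} to C_A: C_Q = (0.794/0.873)·ln[(0.794+0.873·2.39)/(0.794+0.873·0.342)] = 0.9095·ln(2.880/1.092) = 0.8819 kmol/m³.
Then C_P = (C_{A0}−C_A) − C_Q = 2.048 − 0.8819 = 1.166 kmol/m³.
Y_P = C_P/C_{A0} = 1.166/2.39 = 0.488.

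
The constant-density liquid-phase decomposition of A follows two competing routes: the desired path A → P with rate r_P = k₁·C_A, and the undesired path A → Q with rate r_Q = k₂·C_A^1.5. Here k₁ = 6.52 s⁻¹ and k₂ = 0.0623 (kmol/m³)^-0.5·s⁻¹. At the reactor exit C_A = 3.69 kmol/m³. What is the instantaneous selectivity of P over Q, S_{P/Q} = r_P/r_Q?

54.5

S_{P/Q} = r_P/r_Q = (k₁·C_A)/(k₂·C_A^1.5) = (k₁/k₂)·C_A^-0.5.
= (6.52×3.690) / (0.0623×3.690^1.5) = 24.06/0.4416 = 54.5.
The undesired path is higher order in A, so low C_A (CSTR or dilute feed) favours P.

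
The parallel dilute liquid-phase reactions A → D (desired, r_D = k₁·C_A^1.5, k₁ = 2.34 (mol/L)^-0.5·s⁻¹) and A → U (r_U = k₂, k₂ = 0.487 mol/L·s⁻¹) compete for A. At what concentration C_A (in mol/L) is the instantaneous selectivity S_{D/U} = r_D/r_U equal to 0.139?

0.0942 mol/L

S_{D/U} = (k₁/k₂)·C_A^1.5 ⇒ C_A = (S·k₂/k₁)^(1/1.5).
= (0.139×0.487/2.34)^(0.6667) = (0.02893)^(0.6667) = 0.0942 mol/L.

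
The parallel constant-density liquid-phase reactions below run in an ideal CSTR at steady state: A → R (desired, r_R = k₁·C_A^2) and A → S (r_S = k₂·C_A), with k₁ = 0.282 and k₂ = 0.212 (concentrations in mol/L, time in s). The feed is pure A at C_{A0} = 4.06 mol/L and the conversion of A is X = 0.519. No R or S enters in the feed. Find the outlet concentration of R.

Exit C_A = C_{A0}(1−X) = 4.06×0.481 = 1.953 mol/L.
In a CSTR the entire volume is at exit conditions, so r_R = 0.282×1.953^2 = 1.075 and r_S = 0.212×1.953 = 0.4140.
Fraction of consumed A going to R: r_R/(r_R+r_S) = 0.7220.
C_R = 0.7220·C_{A0}·X = 0.7220×4.06×0.519 = 1.52 mol/L.

1.52 mol/L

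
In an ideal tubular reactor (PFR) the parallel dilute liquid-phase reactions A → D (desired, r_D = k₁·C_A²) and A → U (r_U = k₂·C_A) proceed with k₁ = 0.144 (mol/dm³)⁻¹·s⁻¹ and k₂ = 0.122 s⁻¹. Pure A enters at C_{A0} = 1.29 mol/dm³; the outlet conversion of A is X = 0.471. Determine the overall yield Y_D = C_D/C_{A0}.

0.251

C_A = C_{A0}(1−X) = 0.6824 mol/dm³.
Along a PFR/batch, dC_U/dC_A = −r_U/(r_D+r_U) = −k₂/(k₂+k₁·C_A).
Integrating from C_{A0} to C_A: C_U = (0.122/0.144)·ln[(0.122+0.144·1.29)/(0.122+0.144·0.682)] = 0.8472·ln(0.3078/0.2203) = 0.2834 mol/dm³.
Then C_D = (C_{A0}−C_A) − C_U = 0.6076 − 0.2834 = 0.3242 mol/dm³.
Y_D = C_D/C_{A0} = 0.3242/1.29 = 0.251.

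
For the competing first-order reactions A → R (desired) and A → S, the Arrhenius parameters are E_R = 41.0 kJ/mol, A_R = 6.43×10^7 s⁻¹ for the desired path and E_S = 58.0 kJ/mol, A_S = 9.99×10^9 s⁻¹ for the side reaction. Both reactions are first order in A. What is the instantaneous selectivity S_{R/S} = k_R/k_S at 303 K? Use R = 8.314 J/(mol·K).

5.49

With equal orders, S_{R/S} = k_R/k_S = (A_R/A_S)·exp[(E_S−E_R)/(RT)].
(E_S−E_R)/(RT) = (58.0−41.0)×10³/(8.314×303) = 17000/2519 = 6.748.
k_R/k_S = (6.43×10^7/9.99×10^9)·exp(6.748) = 0.006436 × 852.6 = 5.49.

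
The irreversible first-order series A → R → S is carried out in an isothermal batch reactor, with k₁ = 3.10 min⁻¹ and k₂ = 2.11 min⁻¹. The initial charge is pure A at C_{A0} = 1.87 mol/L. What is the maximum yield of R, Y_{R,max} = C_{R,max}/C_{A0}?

For a first-order series the maximum intermediate yield is C_{R,max}/C_{A0} = (k₁/k₂)^[k₂/(k₂−k₁)].
= (3.10/2.11)^(2.11/(2.11−3.10)) = (1.469)^(-2.131) = 0.4405.

0.440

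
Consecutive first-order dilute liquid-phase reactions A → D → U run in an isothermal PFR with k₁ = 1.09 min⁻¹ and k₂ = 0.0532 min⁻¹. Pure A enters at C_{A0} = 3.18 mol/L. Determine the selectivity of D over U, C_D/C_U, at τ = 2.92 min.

8.39

For first-order series with pure A initially, C_D(τ) = k₁C_{A0}/(k₂−k₁)·(e^(−k₁τ) − e^(−k₂τ)).
e^(−k₁τ) = e^(−1.09×2.92) = e^(−3.183) = 0.04147; e^(−k₂τ) = e^(−0.1553) = 0.8561.
C_D = 1.09×3.18/(0.0532−1.09) × (0.04147−0.8561) = (-3.343)×(-0.8147) = 2.724 mol/L.
C_A = C_{A0}e^(−k₁τ) = 0.1319 mol/L, so C_U = C_{A0}−C_A−C_D = 0.3246 mol/L; C_D/C_U = 8.39.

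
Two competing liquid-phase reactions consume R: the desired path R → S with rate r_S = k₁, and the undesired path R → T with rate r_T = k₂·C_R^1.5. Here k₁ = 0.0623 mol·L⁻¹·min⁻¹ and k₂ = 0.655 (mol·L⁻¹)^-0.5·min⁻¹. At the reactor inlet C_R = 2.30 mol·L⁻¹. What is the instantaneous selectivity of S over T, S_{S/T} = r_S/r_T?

S_{S/T} = r_S/r_T = (k₁)/(k₂·C_R^1.5) = (k₁/k₂)·C_R^-1.5.
= (0.0623) / (0.655×2.300^1.5) = 0.06230/2.285 = 0.0273.

0.0273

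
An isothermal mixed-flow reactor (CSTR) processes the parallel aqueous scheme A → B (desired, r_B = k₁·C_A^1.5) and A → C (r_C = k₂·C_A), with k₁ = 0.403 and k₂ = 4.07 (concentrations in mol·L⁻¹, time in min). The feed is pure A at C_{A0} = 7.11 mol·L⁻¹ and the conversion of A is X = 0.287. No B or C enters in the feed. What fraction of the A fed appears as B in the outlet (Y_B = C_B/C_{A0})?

0.0523

Exit C_A = C_{A0}(1−X) = 7.11×0.713 = 5.069 mol·L⁻¹.
Rates in a CSTR are evaluated at the outlet concentration: r_B = 0.403×5.069^1.5 = 4.600, r_C = 4.07×5.069 = 20.63.
Fraction of consumed A going to B: r_B/(r_B+r_C) = 0.1823.
C_B = 0.1823·C_{A0}·X = 0.1823×7.11×0.287 = 0.372 mol·L⁻¹; Y_B = C_B/C_{A0} = 0.0523.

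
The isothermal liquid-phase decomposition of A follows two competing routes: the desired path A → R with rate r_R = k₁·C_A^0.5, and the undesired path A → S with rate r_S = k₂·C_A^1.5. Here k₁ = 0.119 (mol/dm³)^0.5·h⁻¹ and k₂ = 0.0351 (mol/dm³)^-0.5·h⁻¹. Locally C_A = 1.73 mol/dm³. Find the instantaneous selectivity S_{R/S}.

1.96

S_{R/S} = r_R/r_S = (k₁·C_A^0.5)/(k₂·C_A^1.5) = (k₁/k₂)·C_A⁻¹.
= (0.119×1.730^0.5) / (0.0351×1.730^1.5) = 0.1565/0.07987 = 1.96.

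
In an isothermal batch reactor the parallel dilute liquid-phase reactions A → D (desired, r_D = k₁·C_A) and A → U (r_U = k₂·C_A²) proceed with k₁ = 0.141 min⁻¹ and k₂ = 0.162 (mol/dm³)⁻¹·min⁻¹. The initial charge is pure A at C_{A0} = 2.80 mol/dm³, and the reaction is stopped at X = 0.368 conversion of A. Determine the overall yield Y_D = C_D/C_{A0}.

0.102

C_A = C_{A0}(1−X) = 1.770 mol/dm³.
Along a PFR/batch, dC_D/dC_A = −r_D/(r_D+r_U) = −k₁/(k₁+k₂·C_A).
Integrating from C_{A0} to C_A: C_D = (0.141/0.162)·ln[(0.141+0.162·2.80)/(0.141+0.162·1.77)] = 0.8704·ln(0.5946/0.4277) = 0.2868 mol/dm³.
Y_D = C_D/C_{A0} = 0.2868/2.80 = 0.102.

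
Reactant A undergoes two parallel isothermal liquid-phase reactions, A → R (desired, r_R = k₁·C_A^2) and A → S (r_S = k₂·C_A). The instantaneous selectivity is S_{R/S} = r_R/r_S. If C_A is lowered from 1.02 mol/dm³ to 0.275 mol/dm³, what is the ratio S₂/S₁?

0.270

S_{R/S} = (k₁/k₂)·C_A, so S₂/S₁ = (C_{A,2}/C_{A,1}).
= 0.275/1.02 = 0.270.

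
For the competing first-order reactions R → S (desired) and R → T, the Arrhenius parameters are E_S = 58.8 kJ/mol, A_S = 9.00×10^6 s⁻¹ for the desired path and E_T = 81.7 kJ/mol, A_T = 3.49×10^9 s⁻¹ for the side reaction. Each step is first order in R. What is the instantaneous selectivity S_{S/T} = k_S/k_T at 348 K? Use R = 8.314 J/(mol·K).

With equal orders, S_{S/T} = k_S/k_T = (A_S/A_T)·exp[(E_T−E_S)/(RT)].
(E_T−E_S)/(RT) = (81.7−58.8)×10³/(8.314×348) = 22900/2893 = 7.915.
k_S/k_T = (9.00×10^6/3.49×10^9)·exp(7.915) = 0.002579 × 2738 = 7.06.

7.06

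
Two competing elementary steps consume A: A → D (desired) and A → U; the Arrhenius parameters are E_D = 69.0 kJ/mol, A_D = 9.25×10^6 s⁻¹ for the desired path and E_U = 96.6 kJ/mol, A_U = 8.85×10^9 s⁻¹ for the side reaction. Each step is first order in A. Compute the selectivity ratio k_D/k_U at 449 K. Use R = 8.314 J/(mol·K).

k_D/k_U = (A_D/A_U)·exp[−(E_D−E_U)/(RT)] = (A_D/A_U)·exp[(E_U−E_D)/(RT)].
(E_U−E_D)/(RT) = (96.6−69.0)×10³/(8.314×449) = 27600/3733 = 7.394.
k_D/k_U = (9.25×10^6/8.85×10^9)·exp(7.394) = 0.001045 × 1625 = 1.70.
Since E_D < E_U, lowering the temperature improves selectivity toward D.

1.70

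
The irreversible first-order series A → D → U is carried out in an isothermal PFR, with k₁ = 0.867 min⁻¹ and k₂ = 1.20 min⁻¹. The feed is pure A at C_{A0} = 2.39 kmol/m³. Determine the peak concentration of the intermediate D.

0.741 kmol/m³

For a first-order series the maximum intermediate yield is C_{D,max}/C_{A0} = (k₁/k₂)^[k₂/(k₂−k₁)].
= (0.867/1.20)^(1.20/(1.20−0.867)) = (0.7225)^(3.604) = 0.3100.
C_{D,max} = 0.3100×2.39 = 0.741 kmol/m³.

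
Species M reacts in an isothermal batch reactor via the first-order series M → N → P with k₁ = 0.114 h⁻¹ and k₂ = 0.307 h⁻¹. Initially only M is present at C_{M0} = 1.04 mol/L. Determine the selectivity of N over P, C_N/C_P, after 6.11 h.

For first-order series with pure M initially, C_N(t) = k₁C_{M0}/(k₂−k₁)·(e^(−k₁t) − e^(−k₂t)).
e^(−k₁t) = e^(−0.114×6.11) = e^(−0.6965) = 0.4983; e^(−k₂t) = e^(−1.876) = 0.1532.
C_N = 0.114×1.04/(0.307−0.114) × (0.4983−0.1532) = 0.6143×0.3451 = 0.2120 mol/L.
C_M = C_{M0}e^(−k₁t) = 0.5182 mol/L, so C_P = C_{M0}−C_M−C_N = 0.3098 mol/L; C_N/C_P = 0.684.

0.684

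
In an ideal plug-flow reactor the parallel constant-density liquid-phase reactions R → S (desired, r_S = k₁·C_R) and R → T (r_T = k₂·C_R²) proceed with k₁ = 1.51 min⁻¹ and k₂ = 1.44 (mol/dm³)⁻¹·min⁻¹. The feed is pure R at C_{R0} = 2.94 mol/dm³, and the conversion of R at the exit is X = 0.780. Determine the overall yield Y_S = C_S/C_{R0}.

0.305

C_R = C_{R0}(1−X) = 0.6468 mol/dm³.
Along a PFR/batch, dC_S/dC_R = −r_S/(r_S+r_T) = −k₁/(k₁+k₂·C_R).
Integrating from C_{R0} to C_R: C_S = (1.51/1.44)·ln[(1.51+1.44·2.94)/(1.51+1.44·0.647)] = 1.049·ln(5.744/2.441) = 0.8971 mol/dm³.
Y_S = C_S/C_{R0} = 0.8971/2.94 = 0.305.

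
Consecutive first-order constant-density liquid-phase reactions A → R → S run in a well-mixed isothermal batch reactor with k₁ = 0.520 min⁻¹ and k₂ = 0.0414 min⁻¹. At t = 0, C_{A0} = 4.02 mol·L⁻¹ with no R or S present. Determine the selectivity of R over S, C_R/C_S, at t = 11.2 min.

2.15

The intermediate concentration in a first-order A→B→C sequence is C_R = k₁C_{A0}(e^(−k₁t) − e^(−k₂t))/(k₂−k₁).
e^(−k₁t) = e^(−0.520×11.2) = e^(−5.824) = 0.002956; e^(−k₂t) = e^(−0.4637) = 0.6290.
C_R = 0.520×4.02/(0.0414−0.520) × (0.002956−0.6290) = (-4.368)×(-0.6260) = 2.734 mol·L⁻¹.
C_A = C_{A0}e^(−k₁t) = 0.01188 mol·L⁻¹, so C_S = C_{A0}−C_A−C_R = 1.274 mol·L⁻¹; C_R/C_S = 2.15.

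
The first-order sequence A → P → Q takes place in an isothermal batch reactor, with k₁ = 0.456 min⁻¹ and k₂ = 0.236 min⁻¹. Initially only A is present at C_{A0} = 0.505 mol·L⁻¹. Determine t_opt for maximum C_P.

2.99 min

For first-order series the maximum of C_P occurs at t_opt = ln(k₂/k₁)/(k₂−k₁).
= ln(0.236/0.456)/(0.236−0.456) = ln(0.5175)/-0.2200 = -0.6587/-0.2200 = 2.99 min.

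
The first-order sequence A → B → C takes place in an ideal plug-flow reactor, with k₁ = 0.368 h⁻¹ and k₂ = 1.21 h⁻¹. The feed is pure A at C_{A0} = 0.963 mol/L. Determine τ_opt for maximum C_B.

The intermediate peaks when r₁ = r₂, i.e. k₁e^(−k₁τ) = k₂e^(−k₂τ), giving τ_opt = ln(k₂/k₁)/(k₂−k₁).
= ln(1.21/0.368)/(1.21−0.368) = ln(3.288)/0.8420 = 1.190/0.8420 = 1.41 h.

1.41 h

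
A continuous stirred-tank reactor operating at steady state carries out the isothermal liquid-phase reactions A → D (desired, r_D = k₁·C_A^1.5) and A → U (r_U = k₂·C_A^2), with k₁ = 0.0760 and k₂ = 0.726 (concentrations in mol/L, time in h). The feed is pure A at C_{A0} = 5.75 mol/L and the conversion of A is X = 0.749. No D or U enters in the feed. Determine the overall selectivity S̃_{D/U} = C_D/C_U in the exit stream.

0.0871

Exit C_A = C_{A0}(1−X) = 5.75×0.251 = 1.443 mol/L.
A CSTR operates uniformly at the exit composition, giving r_D = 0.1318 and r_U = 1.512 (each k·C_A^n at C_A = 1.443).
Overall selectivity = C_D/C_U = r_Dτ/(r_Uτ) = r_D/r_U = 0.0871.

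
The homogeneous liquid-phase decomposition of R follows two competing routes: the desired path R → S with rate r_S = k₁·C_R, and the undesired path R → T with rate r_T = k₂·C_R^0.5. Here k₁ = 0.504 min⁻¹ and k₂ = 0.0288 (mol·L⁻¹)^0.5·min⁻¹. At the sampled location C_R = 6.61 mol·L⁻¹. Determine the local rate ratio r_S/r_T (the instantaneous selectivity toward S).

S_{S/T} = r_S/r_T = (k₁·C_R)/(k₂·C_R^0.5) = (k₁/k₂)·C_R^0.5.
= (0.504×6.610) / (0.0288×6.610^0.5) = 3.331/0.07404 = 45.0.
Since the desired path is higher order in R, keeping C_R high (PFR or concentrated feed) favours S.

45.0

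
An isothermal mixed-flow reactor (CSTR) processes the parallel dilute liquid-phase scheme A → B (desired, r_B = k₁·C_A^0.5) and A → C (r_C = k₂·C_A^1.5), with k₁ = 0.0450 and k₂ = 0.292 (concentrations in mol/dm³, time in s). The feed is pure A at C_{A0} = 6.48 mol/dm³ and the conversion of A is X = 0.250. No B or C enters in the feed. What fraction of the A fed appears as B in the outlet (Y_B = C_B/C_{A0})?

0.00768

Exit C_A = C_{A0}(1−X) = 6.48×0.750 = 4.860 mol/dm³.
Rates in a CSTR are evaluated at the outlet concentration: r_B = 0.0450×4.860^0.5 = 0.09920, r_C = 0.292×4.860^1.5 = 3.129.
Fraction of consumed A going to B: r_B/(r_B+r_C) = 0.03074.
C_B = 0.03074·C_{A0}·X = 0.03074×6.48×0.250 = 0.0498 mol/dm³; Y_B = C_B/C_{A0} = 0.00768.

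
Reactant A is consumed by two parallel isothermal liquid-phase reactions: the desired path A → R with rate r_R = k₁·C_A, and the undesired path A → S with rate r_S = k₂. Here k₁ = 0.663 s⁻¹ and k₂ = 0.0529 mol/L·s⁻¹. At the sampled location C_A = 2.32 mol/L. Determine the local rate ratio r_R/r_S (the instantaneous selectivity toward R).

S_{R/S} = r_R/r_S = (k₁·C_A)/(k₂) = (k₁/k₂)·C_A.
= (0.663×2.320) / (0.0529) = 1.538/0.05290 = 29.1.

29.1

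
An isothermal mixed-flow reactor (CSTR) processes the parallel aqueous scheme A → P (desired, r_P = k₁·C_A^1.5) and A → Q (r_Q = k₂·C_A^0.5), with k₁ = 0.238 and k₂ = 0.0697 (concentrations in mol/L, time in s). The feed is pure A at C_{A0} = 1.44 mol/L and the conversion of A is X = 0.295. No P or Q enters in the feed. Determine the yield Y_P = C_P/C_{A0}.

0.229

Exit C_A = C_{A0}(1−X) = 1.44×0.705 = 1.015 mol/L.
In a CSTR the entire volume is at exit conditions, so r_P = 0.238×1.015^1.5 = 0.2434 and r_Q = 0.0697×1.015^0.5 = 0.07023.
Fraction of consumed A going to P: r_P/(r_P+r_Q) = 0.7761.
C_P = 0.7761·C_{A0}·X = 0.7761×1.44×0.295 = 0.330 mol/L; Y_P = C_P/C_{A0} = 0.229.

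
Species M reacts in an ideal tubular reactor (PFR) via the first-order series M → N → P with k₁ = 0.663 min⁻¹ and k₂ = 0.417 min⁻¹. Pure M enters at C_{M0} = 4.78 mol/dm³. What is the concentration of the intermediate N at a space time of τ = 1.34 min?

2.07 mol/dm³

The intermediate concentration in a first-order A→B→C sequence is C_N = k₁C_{M0}(e^(−k₁τ) − e^(−k₂τ))/(k₂−k₁).
e^(−k₁τ) = e^(−0.663×1.34) = e^(−0.8884) = 0.4113; e^(−k₂τ) = e^(−0.5588) = 0.5719.
C_N = 0.663×4.78/(0.417−0.663) × (0.4113−0.5719) = (-12.88)×(-0.1606) = 2.069 mol/dm³.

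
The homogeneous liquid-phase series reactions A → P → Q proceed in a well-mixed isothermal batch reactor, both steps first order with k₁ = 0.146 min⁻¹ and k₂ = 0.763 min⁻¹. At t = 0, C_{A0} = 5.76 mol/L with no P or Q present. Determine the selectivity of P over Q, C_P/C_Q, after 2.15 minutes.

0.892

The intermediate concentration in a first-order A→B→C sequence is C_P = k₁C_{A0}(e^(−k₁t) − e^(−k₂t))/(k₂−k₁).
e^(−k₁t) = e^(−0.146×2.15) = e^(−0.3139) = 0.7306; e^(−k₂t) = e^(−1.640) = 0.1939.
C_P = 0.146×5.76/(0.763−0.146) × (0.7306−0.1939) = 1.363×0.5367 = 0.7315 mol/L.
C_A = C_{A0}e^(−k₁t) = 4.208 mol/L, so C_Q = C_{A0}−C_A−C_P = 0.8203 mol/L; C_P/C_Q = 0.892.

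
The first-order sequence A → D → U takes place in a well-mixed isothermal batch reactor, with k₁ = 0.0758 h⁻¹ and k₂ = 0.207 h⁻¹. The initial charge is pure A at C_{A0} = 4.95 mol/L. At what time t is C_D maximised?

7.66 h

The intermediate peaks when r₁ = r₂, i.e. k₁e^(−k₁t) = k₂e^(−k₂t), giving t_opt = ln(k₂/k₁)/(k₂−k₁).
= ln(0.207/0.0758)/(0.207−0.0758) = ln(2.731)/0.1312 = 1.005/0.1312 = 7.66 h.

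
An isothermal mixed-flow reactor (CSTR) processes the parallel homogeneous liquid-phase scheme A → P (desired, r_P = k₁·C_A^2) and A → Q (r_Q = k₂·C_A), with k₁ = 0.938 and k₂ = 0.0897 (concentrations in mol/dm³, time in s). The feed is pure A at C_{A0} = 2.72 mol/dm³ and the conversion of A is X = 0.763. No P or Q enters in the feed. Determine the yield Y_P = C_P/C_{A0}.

0.664

Exit C_A = C_{A0}(1−X) = 2.72×0.237 = 0.6446 mol/dm³.
A CSTR operates uniformly at the exit composition, giving r_P = 0.3898 and r_Q = 0.05782 (each k·C_A^n at C_A = 0.6446).
Fraction of consumed A going to P: r_P/(r_P+r_Q) = 0.8708.
C_P = 0.8708·C_{A0}·X = 0.8708×2.72×0.763 = 1.81 mol/dm³; Y_P = C_P/C_{A0} = 0.664.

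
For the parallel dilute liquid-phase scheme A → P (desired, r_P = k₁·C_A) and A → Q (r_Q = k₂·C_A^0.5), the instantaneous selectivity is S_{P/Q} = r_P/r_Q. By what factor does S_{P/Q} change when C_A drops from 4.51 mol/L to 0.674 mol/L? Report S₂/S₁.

0.387

S_{P/Q} = (k₁/k₂)·C_A^0.5, so S₂/S₁ = (C_{A,2}/C_{A,1})^0.5.
= (0.674/4.51)^0.5 = (0.1494)^0.5 = 0.387.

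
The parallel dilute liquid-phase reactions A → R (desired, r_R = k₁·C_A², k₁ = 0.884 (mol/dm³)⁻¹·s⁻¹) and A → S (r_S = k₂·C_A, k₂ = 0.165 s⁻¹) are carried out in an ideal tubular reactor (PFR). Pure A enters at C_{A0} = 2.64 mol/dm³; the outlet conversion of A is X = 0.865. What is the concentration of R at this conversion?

1.98 mol/dm³

C_A = C_{A0}(1−X) = 0.3564 mol/dm³.
Along a PFR/batch, dC_S/dC_A = −r_S/(r_R+r_S) = −k₂/(k₂+k₁·C_A).
Integrating from C_{A0} to C_A: C_S = (0.165/0.884)·ln[(0.165+0.884·2.64)/(0.165+0.884·0.356)] = 0.1867·ln(2.499/0.4801) = 0.3079 mol/dm³.
Then C_R = (C_{A0}−C_A) − C_S = 2.284 − 0.3079 = 1.976 mol/dm³.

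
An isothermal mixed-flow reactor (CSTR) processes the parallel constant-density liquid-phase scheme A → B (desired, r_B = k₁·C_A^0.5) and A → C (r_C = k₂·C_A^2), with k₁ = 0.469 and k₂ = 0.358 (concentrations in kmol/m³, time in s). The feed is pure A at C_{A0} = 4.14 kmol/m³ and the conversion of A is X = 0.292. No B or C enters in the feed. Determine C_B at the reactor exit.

Exit C_A = C_{A0}(1−X) = 4.14×0.708 = 2.931 kmol/m³.
In a CSTR the entire volume is at exit conditions, so r_B = 0.469×2.931^0.5 = 0.8030 and r_C = 0.358×2.931^2 = 3.076.
Fraction of consumed A going to B: r_B/(r_B+r_C) = 0.2070.
C_B = 0.2070·C_{A0}·X = 0.2070×4.14×0.292 = 0.250 kmol/m³.

0.250 kmol/m³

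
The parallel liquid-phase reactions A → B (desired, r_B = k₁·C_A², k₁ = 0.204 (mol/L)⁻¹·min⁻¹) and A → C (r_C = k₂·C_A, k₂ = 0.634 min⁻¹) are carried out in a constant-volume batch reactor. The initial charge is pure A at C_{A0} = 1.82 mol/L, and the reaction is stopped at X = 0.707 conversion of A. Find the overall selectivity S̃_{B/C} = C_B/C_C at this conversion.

C_A = C_{A0}(1−X) = 0.5333 mol/L.
Along a PFR/batch, dC_C/dC_A = −r_C/(r_B+r_C) = −k₂/(k₂+k₁·C_A).
Integrating from C_{A0} to C_A: C_C = (0.634/0.204)·ln[(0.634+0.204·1.82)/(0.634+0.204·0.533)] = 3.108·ln(1.005/0.7428) = 0.9405 mol/L.
Then C_B = (C_{A0}−C_A) − C_C = 1.287 − 0.9405 = 0.3463 mol/L.
S̃_{B/C} = C_B/C_C = 0.3463/0.9405 = 0.368.

0.368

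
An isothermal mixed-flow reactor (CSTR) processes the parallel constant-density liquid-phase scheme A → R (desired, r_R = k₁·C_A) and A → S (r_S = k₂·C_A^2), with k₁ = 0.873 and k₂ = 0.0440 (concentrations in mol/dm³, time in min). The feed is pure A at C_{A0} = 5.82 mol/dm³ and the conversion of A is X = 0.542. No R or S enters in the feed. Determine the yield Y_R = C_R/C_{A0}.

0.478

Exit C_A = C_{A0}(1−X) = 5.82×0.458 = 2.666 mol/dm³.
A CSTR operates uniformly at the exit composition, giving r_R = 2.327 and r_S = 0.3126 (each k·C_A^n at C_A = 2.666).
Fraction of consumed A going to R: r_R/(r_R+r_S) = 0.8816.
C_R = 0.8816·C_{A0}·X = 0.8816×5.82×0.542 = 2.78 mol/dm³; Y_R = C_R/C_{A0} = 0.478.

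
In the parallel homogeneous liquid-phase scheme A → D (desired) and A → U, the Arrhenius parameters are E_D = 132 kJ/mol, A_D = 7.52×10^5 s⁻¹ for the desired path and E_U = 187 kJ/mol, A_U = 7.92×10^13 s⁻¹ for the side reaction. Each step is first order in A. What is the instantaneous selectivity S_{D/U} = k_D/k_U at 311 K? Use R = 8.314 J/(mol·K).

Since both paths have the same order in A, the concentration cancels and S_{D/U} = k_D/k_U = (A_D/A_U)·exp[(E_U−E_D)/(RT)].
(E_U−E_D)/(RT) = (187−132)×10³/(8.314×311) = 55000/2586 = 21.27.
k_D/k_U = (7.52×10^5/7.92×10^13)·exp(21.27) = 9.495×10^-9 × 1.730×10^9 = 16.4.
Since E_D < E_U, lowering the temperature improves selectivity toward D.

16.4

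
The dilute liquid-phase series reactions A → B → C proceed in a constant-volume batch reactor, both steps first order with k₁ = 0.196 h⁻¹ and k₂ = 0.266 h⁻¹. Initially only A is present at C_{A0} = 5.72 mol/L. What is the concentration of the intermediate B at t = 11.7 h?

For first-order series with pure A initially, C_B(t) = k₁C_{A0}/(k₂−k₁)·(e^(−k₁t) − e^(−k₂t)).
e^(−k₁t) = e^(−0.196×11.7) = e^(−2.293) = 0.1009; e^(−k₂t) = e^(−3.112) = 0.04450.
C_B = 0.196×5.72/(0.266−0.196) × (0.1009−0.04450) = 16.02×0.05644 = 0.9039 mol/L.

0.904 mol/L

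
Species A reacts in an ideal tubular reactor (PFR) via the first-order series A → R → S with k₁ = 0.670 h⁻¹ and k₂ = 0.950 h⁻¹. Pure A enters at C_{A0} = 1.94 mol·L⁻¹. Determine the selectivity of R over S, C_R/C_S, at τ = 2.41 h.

The intermediate concentration in a first-order A→B→C sequence is C_R = k₁C_{A0}(e^(−k₁τ) − e^(−k₂τ))/(k₂−k₁).
e^(−k₁τ) = e^(−0.670×2.41) = e^(−1.615) = 0.1990; e^(−k₂τ) = e^(−2.289) = 0.1013.
C_R = 0.670×1.94/(0.950−0.670) × (0.1990−0.1013) = 4.642×0.09763 = 0.4532 mol·L⁻¹.
C_A = C_{A0}e^(−k₁τ) = 0.3860 mol·L⁻¹, so C_S = C_{A0}−C_A−C_R = 1.101 mol·L⁻¹; C_R/C_S = 0.412.

0.412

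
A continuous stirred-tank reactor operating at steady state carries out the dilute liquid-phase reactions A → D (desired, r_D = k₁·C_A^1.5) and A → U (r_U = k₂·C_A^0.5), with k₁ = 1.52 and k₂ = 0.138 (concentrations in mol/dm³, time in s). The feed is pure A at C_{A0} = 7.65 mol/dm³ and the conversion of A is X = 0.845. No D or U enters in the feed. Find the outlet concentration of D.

Exit C_A = C_{A0}(1−X) = 7.65×0.155 = 1.186 mol/dm³.
A CSTR operates uniformly at the exit composition, giving r_D = 1.963 and r_U = 0.1503 (each k·C_A^n at C_A = 1.186).
Fraction of consumed A going to D: r_D/(r_D+r_U) = 0.9289.
C_D = 0.9289·C_{A0}·X = 0.9289×7.65×0.845 = 6.00 mol/dm³.

6.00 mol/dm³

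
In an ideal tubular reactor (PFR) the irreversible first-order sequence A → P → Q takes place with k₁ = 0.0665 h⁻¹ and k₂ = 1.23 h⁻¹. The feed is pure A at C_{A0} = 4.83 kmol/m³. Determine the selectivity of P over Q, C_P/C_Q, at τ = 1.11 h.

1.18

Solving the coupled first-order balances gives C_P(τ) = [k₁/(k₂−k₁)]·C_{A0}·(e^(−k₁τ) − e^(−k₂τ)).
e^(−k₁τ) = e^(−0.0665×1.11) = e^(−0.07382) = 0.9288; e^(−k₂τ) = e^(−1.365) = 0.2553.
C_P = 0.0665×4.83/(1.23−0.0665) × (0.9288−0.2553) = 0.2761×0.6735 = 0.1859 kmol/m³.
C_A = C_{A0}e^(−k₁τ) = 4.486 kmol/m³, so C_Q = C_{A0}−C_A−C_P = 0.1577 kmol/m³; C_P/C_Q = 1.18.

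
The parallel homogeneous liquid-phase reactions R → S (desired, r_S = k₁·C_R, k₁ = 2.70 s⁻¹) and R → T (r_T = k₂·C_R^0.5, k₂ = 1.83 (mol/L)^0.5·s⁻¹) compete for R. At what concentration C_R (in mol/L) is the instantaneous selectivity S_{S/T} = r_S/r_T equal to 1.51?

1.05 mol/L

S_{S/T} = (k₁/k₂)·C_R^0.5 ⇒ C_R = (S·k₂/k₁)^(2).
= (1.51×1.83/2.70)^(2) = (1.023)^(2) = 1.05 mol/L.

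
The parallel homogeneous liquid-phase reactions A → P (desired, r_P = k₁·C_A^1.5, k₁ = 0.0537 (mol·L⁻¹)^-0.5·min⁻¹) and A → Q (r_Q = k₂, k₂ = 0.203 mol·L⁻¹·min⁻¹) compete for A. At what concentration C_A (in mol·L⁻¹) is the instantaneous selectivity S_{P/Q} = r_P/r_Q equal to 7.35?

9.17 mol·L⁻¹

S_{P/Q} = (k₁/k₂)·C_A^1.5 ⇒ C_A = (S·k₂/k₁)^(1/1.5).
= (7.35×0.203/0.0537)^(0.6667) = (27.78)^(0.6667) = 9.17 mol·L⁻¹.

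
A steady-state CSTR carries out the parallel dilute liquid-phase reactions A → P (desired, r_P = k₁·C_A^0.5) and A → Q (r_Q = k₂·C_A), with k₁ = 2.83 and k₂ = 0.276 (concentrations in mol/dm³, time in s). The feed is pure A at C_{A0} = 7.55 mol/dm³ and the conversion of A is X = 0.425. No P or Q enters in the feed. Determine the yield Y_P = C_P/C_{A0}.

0.353

Exit C_A = C_{A0}(1−X) = 7.55×0.575 = 4.341 mol/dm³.
In a CSTR the entire volume is at exit conditions, so r_P = 2.83×4.341^0.5 = 5.896 and r_Q = 0.276×4.341 = 1.198.
Fraction of consumed A going to P: r_P/(r_P+r_Q) = 0.8311.
C_P = 0.8311·C_{A0}·X = 0.8311×7.55×0.425 = 2.67 mol/dm³; Y_P = C_P/C_{A0} = 0.353.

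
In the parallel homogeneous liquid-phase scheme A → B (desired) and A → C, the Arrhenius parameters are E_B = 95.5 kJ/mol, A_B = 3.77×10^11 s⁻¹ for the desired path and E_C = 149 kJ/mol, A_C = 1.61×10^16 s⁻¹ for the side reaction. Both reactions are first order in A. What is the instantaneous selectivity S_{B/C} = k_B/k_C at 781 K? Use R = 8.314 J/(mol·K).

0.0887

With equal orders, S_{B/C} = k_B/k_C = (A_B/A_C)·exp[(E_C−E_B)/(RT)].
(E_C−E_B)/(RT) = (149−95.5)×10³/(8.314×781) = 53500/6493 = 8.239.
k_B/k_C = (3.77×10^11/1.61×10^16)·exp(8.239) = 2.342×10^-5 × 3787 = 0.0887.
Since E_B < E_C, lowering the temperature improves selectivity toward B.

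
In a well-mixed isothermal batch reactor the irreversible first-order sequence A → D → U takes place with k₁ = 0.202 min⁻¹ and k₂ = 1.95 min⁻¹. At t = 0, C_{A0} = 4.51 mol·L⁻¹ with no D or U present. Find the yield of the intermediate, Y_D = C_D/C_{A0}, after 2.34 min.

The intermediate concentration in a first-order A→B→C sequence is C_D = k₁C_{A0}(e^(−k₁t) − e^(−k₂t))/(k₂−k₁).
e^(−k₁t) = e^(−0.202×2.34) = e^(−0.4727) = 0.6233; e^(−k₂t) = e^(−4.563) = 0.01043.
C_D = 0.202×4.51/(1.95−0.202) × (0.6233−0.01043) = 0.5212×0.6129 = 0.3194 mol·L⁻¹.
Y_D = C_D/C_{A0} = 0.3194/4.51 = 0.0708.

0.0708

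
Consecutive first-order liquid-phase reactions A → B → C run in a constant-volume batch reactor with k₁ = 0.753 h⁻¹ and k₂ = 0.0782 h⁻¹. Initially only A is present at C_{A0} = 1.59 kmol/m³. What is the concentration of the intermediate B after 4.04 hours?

1.21 kmol/m³

The intermediate concentration in a first-order A→B→C sequence is C_B = k₁C_{A0}(e^(−k₁t) − e^(−k₂t))/(k₂−k₁).
e^(−k₁t) = e^(−0.753×4.04) = e^(−3.042) = 0.04773; e^(−k₂t) = e^(−0.3159) = 0.7291.
C_B = 0.753×1.59/(0.0782−0.753) × (0.04773−0.7291) = (-1.774)×(-0.6814) = 1.209 kmol/m³.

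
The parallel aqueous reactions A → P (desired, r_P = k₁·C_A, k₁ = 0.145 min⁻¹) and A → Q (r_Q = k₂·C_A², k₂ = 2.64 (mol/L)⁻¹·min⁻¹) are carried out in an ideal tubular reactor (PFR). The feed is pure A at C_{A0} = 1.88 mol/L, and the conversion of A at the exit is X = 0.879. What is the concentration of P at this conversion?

C_A = C_{A0}(1−X) = 0.2275 mol/L.
Along a PFR/batch, dC_P/dC_A = −r_P/(r_P+r_Q) = −k₁/(k₁+k₂·C_A).
Integrating from C_{A0} to C_A: C_P = (0.145/2.64)·ln[(0.145+2.64·1.88)/(0.145+2.64·0.227)] = 0.05492·ln(5.108/0.7455) = 0.1057 mol/L.

0.106 mol/L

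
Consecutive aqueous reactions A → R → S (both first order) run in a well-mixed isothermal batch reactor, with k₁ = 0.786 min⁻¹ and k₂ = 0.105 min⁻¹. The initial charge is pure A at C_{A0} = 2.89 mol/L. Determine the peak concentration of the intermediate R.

At the optimum, C_{R,max}/C_{A0} = (k₁/k₂)^[k₂/(k₂−k₁)].
= (0.786/0.105)^(0.105/(0.105−0.786)) = (7.486)^(-0.1542) = 0.7332.
C_{R,max} = 0.7332×2.89 = 2.12 mol/L.

2.12 mol/L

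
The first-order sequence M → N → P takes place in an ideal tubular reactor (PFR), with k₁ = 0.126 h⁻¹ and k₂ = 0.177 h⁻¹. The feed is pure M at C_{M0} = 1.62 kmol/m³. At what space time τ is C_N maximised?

Setting dC_N/dτ = 0 gives τ_opt = ln(k₂/k₁)/(k₂−k₁).
= ln(0.177/0.126)/(0.177−0.126) = ln(1.405)/0.05100 = 0.3399/0.05100 = 6.66 h.

6.66 h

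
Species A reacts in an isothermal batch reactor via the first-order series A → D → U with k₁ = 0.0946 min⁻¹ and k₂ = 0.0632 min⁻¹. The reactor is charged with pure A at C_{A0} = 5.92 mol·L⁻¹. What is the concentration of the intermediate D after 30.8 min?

Solving the coupled first-order balances gives C_D(t) = [k₁/(k₂−k₁)]·C_{A0}·(e^(−k₁t) − e^(−k₂t)).
e^(−k₁t) = e^(−0.0946×30.8) = e^(−2.914) = 0.05428; e^(−k₂t) = e^(−1.947) = 0.1428.
C_D = 0.0946×5.92/(0.0632−0.0946) × (0.05428−0.1428) = (-17.84)×(-0.08849) = 1.578 mol·L⁻¹.

1.58 mol·L⁻¹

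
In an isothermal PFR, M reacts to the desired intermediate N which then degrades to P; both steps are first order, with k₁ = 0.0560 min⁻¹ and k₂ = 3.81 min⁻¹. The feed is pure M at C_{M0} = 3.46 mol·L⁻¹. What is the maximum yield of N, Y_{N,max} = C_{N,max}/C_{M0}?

0.0138

At the optimum, C_{N,max}/C_{M0} = (k₁/k₂)^[k₂/(k₂−k₁)].
= (0.0560/3.81)^(3.81/(3.81−0.0560)) = (0.01470)^(1.015) = 0.01380.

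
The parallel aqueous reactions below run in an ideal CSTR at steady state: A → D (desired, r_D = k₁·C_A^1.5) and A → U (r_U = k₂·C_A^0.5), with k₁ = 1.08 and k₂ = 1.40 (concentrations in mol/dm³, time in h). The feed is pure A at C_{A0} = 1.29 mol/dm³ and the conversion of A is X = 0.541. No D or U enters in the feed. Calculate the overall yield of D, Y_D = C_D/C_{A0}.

Exit C_A = C_{A0}(1−X) = 1.29×0.459 = 0.5921 mol/dm³.
A CSTR operates uniformly at the exit composition, giving r_D = 0.4921 and r_U = 1.077 (each k·C_A^n at C_A = 0.5921).
Fraction of consumed A going to D: r_D/(r_D+r_U) = 0.3136.
C_D = 0.3136·C_{A0}·X = 0.3136×1.29×0.541 = 0.219 mol/dm³; Y_D = C_D/C_{A0} = 0.170.

0.170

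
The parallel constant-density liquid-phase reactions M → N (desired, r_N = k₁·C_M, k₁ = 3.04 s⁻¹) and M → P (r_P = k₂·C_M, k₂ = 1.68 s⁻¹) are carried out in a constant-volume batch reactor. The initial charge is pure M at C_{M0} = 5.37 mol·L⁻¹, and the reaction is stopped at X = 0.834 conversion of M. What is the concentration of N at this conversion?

2.88 mol·L⁻¹

C_M = C_{M0}(1−X) = 0.8914 mol·L⁻¹.
Both paths are first order in M, so the instantaneous fraction to N is constant: dC_N/d(−C_M) = k₁/(k₁+k₂) = 0.6441.
C_N = 0.6441·(C_{M0}−C_M) = 0.6441×4.479 = 2.88 mol·L⁻¹.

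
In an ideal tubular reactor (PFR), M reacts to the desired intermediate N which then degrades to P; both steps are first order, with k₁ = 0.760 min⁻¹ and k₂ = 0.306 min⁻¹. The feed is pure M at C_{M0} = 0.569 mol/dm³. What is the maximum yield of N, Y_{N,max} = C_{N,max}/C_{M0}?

0.542

Evaluating C_N at τ_opt = ln(k₂/k₁)/(k₂−k₁) gives C_{N,max}/C_{M0} = (k₁/k₂)^[k₂/(k₂−k₁)].
= (0.760/0.306)^(0.306/(0.306−0.760)) = (2.484)^(-0.6740) = 0.5416.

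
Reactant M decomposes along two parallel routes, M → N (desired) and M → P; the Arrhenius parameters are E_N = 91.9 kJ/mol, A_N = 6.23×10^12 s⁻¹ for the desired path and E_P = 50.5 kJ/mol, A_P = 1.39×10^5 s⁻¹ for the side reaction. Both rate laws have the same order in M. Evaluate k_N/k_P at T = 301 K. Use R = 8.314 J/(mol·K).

Since both paths have the same order in M, the concentration cancels and S_{N/P} = k_N/k_P = (A_N/A_P)·exp[(E_P−E_N)/(RT)].
(E_P−E_N)/(RT) = (50.5−91.9)×10³/(8.314×301) = -41400/2503 = -16.54.
k_N/k_P = (6.23×10^12/1.39×10^5)·exp(-16.54) = 4.482×10^7 × 6.536×10^-8 = 2.93.
Since E_N > E_P, raising the temperature improves selectivity toward N.

2.93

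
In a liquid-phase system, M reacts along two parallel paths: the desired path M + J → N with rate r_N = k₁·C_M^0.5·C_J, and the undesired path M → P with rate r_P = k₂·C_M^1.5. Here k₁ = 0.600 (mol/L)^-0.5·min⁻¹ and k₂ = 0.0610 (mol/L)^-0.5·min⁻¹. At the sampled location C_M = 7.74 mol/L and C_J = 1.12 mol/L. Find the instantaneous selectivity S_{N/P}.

S_{N/P} = r_N/r_P = (k₁·C_M^0.5·C_J)/(k₂·C_M^1.5) = (k₁/k₂)·C_M⁻¹·C_J.
= (0.600×7.740^0.5×1.120) / (0.0610×7.740^1.5) = 1.870/1.314 = 1.42.
The undesired path is higher order in M, so low C_M (CSTR or dilute feed) favours N.

1.42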